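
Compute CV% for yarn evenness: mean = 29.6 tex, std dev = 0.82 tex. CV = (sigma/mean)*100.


Formula: CV% = (standard deviation / mean) * 100
Step 1: Ratio = 0.82 / 29.6 = 0.027703
Step 2: CV% = 0.027703 * 100 = 2.7703% ≈ 2.8%

2.8%


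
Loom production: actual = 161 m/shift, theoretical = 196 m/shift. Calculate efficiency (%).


Formula: Efficiency% = (Actual output / Theoretical output) * 100
Efficiency% = (161 / 196) * 100
Efficiency% = 0.821429 * 100 = 82.1429% ≈ 82.1%

82.1%


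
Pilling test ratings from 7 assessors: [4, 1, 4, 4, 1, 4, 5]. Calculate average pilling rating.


Formula: Mean = sum / count
Sum = 4 + 1 + 4 + 4 + 1 + 4 + 5 = 23
Mean = 23 / 7 = 3.3

3.3


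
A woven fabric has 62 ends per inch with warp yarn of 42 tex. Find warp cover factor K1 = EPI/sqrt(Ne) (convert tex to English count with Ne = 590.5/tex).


Formula: K1 = EPI / sqrt(Ne), with Ne = 590.5 / tex_warp
Step 1: Ne = 590.5 / 42 = 14.06
Step 2: sqrt(Ne) = sqrt(14.06) = 3.7497
Step 3: K1 = 62 / 3.7497 = 16.5

16.5


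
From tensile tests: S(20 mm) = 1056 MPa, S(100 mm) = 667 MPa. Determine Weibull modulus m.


Formula: m = ln(L1/L2) / ln(S2/S1)
Step 1: ln(L1/L2) = ln(20/100) = -1.60944
Step 2: S2/S1 = 667/1056 = 0.63163
Step 3: ln(S2/S1) = ln(0.63163) = -0.45945
Step 4: m = -1.60944 / -0.45945 = 3.50

3.50 (Weibull m)


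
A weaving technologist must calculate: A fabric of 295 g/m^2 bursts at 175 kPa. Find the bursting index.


Formula: Bursting Index = Bursting Strength / Fabric GSM
BI = 175 kPa / 295 g/m^2
BI = 0.593 kPa/(g/m^2)

0.593 kPa/(g/m^2)


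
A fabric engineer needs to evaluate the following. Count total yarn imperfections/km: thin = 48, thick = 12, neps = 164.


Formula: Total = thin places + thick places + neps
Total = 48 + 12 + 164
Total = 224 imperfections/km

224 imperfections/km


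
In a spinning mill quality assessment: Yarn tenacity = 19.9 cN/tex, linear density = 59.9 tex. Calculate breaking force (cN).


Formula: Breaking force = Tenacity * Linear density
F = 19.9 cN/tex * 59.9 tex
F = 1192.01 cN

1192.01 cN


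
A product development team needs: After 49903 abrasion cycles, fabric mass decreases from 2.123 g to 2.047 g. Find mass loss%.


Formula: Mass loss% = ((m_before - m_after) / m_before) * 100
Step 1: Mass loss = 2.123 - 2.047 = 0.076 g
Step 2: Ratio = 0.076 / 2.123 = 0.0357984
Step 3: Mass loss% = 0.0357984 * 100 = 3.57984% ≈ 3.58%

3.58%


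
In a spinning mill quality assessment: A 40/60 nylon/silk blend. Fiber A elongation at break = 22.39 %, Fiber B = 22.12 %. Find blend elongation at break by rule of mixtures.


Formula: Blend property = (fraction_A * property_A) + (fraction_B * property_B)
Step 1: Contribution A = 40/100 * 22.39 % = 8.956 %
Step 2: Contribution B = 60/100 * 22.12 % = 13.272 %
Step 3: Blend elongation at break = 8.956 + 13.272 = 22.228 %

22.228 %


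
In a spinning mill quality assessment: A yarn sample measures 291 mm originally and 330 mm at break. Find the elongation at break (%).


Formula: Elongation (%) = ((L_break - L0) / L0) * 100
Step 1: Extension = 330 - 291 = 39 mm
Step 2: Elongation = (39 / 291) * 100
Step 3: Elongation = 0.134021 * 100 = 13.4021% ≈ 13.4%

13.4%


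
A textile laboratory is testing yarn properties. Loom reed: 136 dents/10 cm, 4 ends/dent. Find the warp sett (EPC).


Formula: EPC = (dents per 10 cm * ends per dent) / 10
Step 1: Total ends per 10 cm = 136 * 4 = 544
Step 2: EPC = 544 / 10 = 54.4 ends/cm

54.4 ends/cm


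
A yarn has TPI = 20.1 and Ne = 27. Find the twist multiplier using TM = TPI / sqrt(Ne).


Formula: TM = TPI / sqrt(Ne)
Step 1: sqrt(Ne) = sqrt(27) = 5.1962
Step 2: TM = 20.1 / 5.1962 = 3.87

3.87 TM


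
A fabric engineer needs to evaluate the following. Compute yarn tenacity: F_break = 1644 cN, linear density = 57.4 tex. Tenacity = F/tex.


Formula: Tenacity = Breaking force / Linear density
Tenacity = 1644 cN / 57.4 tex
Tenacity = 28.64 cN/tex

28.64 cN/tex


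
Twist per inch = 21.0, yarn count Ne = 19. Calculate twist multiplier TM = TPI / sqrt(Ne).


Formula: TM = TPI / sqrt(Ne)
Step 1: sqrt(Ne) = sqrt(19) = 4.3589
Step 2: TM = 21.0 / 4.3589 = 4.82

4.82 TM


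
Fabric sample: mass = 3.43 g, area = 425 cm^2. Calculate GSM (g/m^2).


Formula: GSM = mass_g / area_m2
Step 1: Convert area: 425 cm^2 = 425 / 10000 = 0.0425 m^2
Step 2: GSM = 3.43 g / 0.0425 m^2 = 80.7 g/m^2

80.7 g/m^2


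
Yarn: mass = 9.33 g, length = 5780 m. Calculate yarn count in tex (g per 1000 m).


Formula: Tex = (mass_g / length_m) * 1000
Substituting: Tex = (9.33 / 5780) * 1000
Intermediate: 9.33 / 5780 = 0.00161419 g/m
Tex = 0.00161419 * 1000 = 1.61 tex

1.61 tex


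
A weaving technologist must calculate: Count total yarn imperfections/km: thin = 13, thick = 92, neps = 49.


Formula: Total = thin places + thick places + neps
Total = 13 + 92 + 49
Total = 154 imperfections/km

154 imperfections/km


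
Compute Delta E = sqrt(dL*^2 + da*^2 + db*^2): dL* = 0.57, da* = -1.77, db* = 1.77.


Formula: Delta E = sqrt(dL*^2 + da*^2 + db*^2)
Step 1: dL*^2 = 0.57^2 = 0.3249
Step 2: da*^2 = (-1.77)^2 = 3.1329
Step 3: db*^2 = 1.77^2 = 3.1329
Step 4: Sum = 0.3249 + 3.1329 + 3.1329 = 6.5907
Step 5: Delta E = sqrt(6.5907) = 2.57

2.57 Delta E


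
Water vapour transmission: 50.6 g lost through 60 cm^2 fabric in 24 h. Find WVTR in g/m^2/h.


Formula: WVTR = mass_loss / (area * time)
Step 1: Convert area: 60 cm^2 = 0.006 m^2
Step 2: WVTR = 50.6 g / (0.006 m^2 * 24 h)
Step 3: WVTR = 50.6 / 0.144 = 351.4 g/m^2/h

351.4 g/m^2/h


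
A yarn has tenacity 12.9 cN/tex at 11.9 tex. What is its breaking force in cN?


Formula: Breaking force = Tenacity * Linear density
F = 12.9 cN/tex * 11.9 tex
F = 153.51 cN

153.51 cN


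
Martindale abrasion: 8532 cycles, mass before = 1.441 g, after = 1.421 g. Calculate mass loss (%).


Formula: Mass loss% = ((m_before - m_after) / m_before) * 100
Step 1: Mass loss = 1.441 - 1.421 = 0.02 g
Step 2: Ratio = 0.02 / 1.441 = 0.0138793
Step 3: Mass loss% = 0.0138793 * 100 = 1.38793% ≈ 1.39%

1.39%


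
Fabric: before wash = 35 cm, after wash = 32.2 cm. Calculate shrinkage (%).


Formula: Shrinkage% = ((L_before - L_after) / L_before) * 100
Step 1: Shrinkage = 35 - 32.2 = 2.8 cm
Step 2: Shrinkage% = (2.8 / 35) * 100
Step 3: Shrinkage% = 0.08 * 100 = 8.0%

8.0%


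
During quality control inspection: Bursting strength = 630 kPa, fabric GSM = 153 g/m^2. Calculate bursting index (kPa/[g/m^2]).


Formula: Bursting Index = Bursting Strength / Fabric GSM
BI = 630 kPa / 153 g/m^2
BI = 4.118 kPa/(g/m^2)

4.118 kPa/(g/m^2)


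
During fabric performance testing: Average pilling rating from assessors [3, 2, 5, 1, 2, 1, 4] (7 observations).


Formula: Mean = sum / count
Sum = 3 + 2 + 5 + 1 + 2 + 1 + 4 = 18
Mean = 18 / 7 = 2.6

2.6


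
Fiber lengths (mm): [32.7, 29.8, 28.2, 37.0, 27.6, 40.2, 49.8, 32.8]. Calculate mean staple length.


Formula: Mean = sum of lengths / count
Sum = 32.7 + 29.8 + 28.2 + 37.0 + 27.6 + 40.2 + 49.8 + 32.8
Sum = 278.1 mm
Mean = 278.1 / 8 = 34.76 mm

34.76 mm


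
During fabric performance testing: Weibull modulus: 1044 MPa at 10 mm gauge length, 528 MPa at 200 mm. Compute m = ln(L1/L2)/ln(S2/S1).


Formula: m = ln(L1/L2) / ln(S2/S1)
Step 1: ln(L1/L2) = ln(10/200) = -2.99573
Step 2: S2/S1 = 528/1044 = 0.50575
Step 3: ln(S2/S1) = ln(0.50575) = -0.68171
Step 4: m = -2.99573 / -0.68171 = 4.39

4.39 (Weibull m)


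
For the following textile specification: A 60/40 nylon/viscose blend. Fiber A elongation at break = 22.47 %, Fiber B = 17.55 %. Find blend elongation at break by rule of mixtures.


Formula: Blend property = (fraction_A * property_A) + (fraction_B * property_B)
Step 1: Contribution A = 60/100 * 22.47 % = 13.482 %
Step 2: Contribution B = 40/100 * 17.55 % = 7.02 %
Step 3: Blend elongation at break = 13.482 + 7.02 = 20.502 %

20.502 %


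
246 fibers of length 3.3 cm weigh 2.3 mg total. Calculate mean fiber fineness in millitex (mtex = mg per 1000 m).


Formula: fineness (mtex) = mass (mg) / total length (km) = (mass_mg / total_length_m) * 1000
Step 1: Convert fiber length: 3.3 cm = 0.033 m
Step 2: Total fiber length = 246 * 0.033 = 8.118 m
Step 3: Linear density = 2.3 mg / 8.118 m = 0.2833 mg/m
Step 4: fineness = 0.2833 * 1000 = 283.3 mtex

283.3 mtex


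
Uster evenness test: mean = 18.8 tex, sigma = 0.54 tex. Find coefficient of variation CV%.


Formula: CV% = (standard deviation / mean) * 100
Step 1: Ratio = 0.54 / 18.8 = 0.028723
Step 2: CV% = 0.028723 * 100 = 2.8723% ≈ 2.9%

2.9%


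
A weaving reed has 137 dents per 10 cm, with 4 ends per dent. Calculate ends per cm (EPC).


Formula: EPC = (dents per 10 cm * ends per dent) / 10
Step 1: Total ends per 10 cm = 137 * 4 = 548
Step 2: EPC = 548 / 10 = 54.8 ends/cm

54.8 ends/cm


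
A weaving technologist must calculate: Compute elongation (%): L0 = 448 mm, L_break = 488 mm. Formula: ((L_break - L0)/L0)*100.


Formula: Elongation (%) = ((L_break - L0) / L0) * 100
Step 1: Extension = 488 - 448 = 40 mm
Step 2: Elongation = (40 / 448) * 100
Step 3: Elongation = 0.089286 * 100 = 8.9286% ≈ 8.9%

8.9%


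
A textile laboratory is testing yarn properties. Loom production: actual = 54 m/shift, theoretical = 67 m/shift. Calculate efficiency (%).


Formula: Efficiency% = (Actual output / Theoretical output) * 100
Efficiency% = (54 / 67) * 100
Efficiency% = 0.80597 * 100 = 80.597% ≈ 80.6%

80.6%


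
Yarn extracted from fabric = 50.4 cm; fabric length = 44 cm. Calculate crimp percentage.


Formula: Crimp% = ((L_yarn - L_fabric) / L_fabric) * 100
Step 1: Extension = 50.4 - 44 = 6.4 cm
Step 2: Crimp% = (6.4 / 44) * 100
Step 3: Crimp% = 0.145455 * 100 = 14.5455% ≈ 14.5%

14.5%


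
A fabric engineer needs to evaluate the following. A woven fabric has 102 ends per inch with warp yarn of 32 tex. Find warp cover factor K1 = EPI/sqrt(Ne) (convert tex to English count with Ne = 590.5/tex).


Formula: K1 = EPI / sqrt(Ne), with Ne = 590.5 / tex_warp
Step 1: Ne = 590.5 / 32 = 18.453
Step 2: sqrt(Ne) = sqrt(18.453) = 4.2957
Step 3: K1 = 102 / 4.2957 = 23.7

23.7


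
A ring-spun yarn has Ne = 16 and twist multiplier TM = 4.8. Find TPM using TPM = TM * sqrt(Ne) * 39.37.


Formula: TPM = TM * sqrt(Ne) * 39.37
Step 1: sqrt(Ne) = sqrt(16) = 4
Step 2: TM * sqrt(Ne) = 4.8 * 4 = 19.2
Step 3: TPM = 19.2 * 39.37 = 756 twists/m

756 twists/m


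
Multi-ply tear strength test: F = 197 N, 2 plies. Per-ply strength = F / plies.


Formula: Per-ply strength = Total force / Number of plies
Per-ply = 197 N / 2
Per-ply = 98.5 N

98.5 N


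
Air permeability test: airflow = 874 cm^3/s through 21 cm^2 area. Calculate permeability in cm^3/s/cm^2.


Formula: Air Permeability = Airflow / Test Area
AP = 874 cm^3/s / 21 cm^2
AP = 41.6 cm^3/s/cm^2

41.6 cm^3/s/cm^2


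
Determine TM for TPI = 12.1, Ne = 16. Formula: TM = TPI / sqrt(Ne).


Formula: TM = TPI / sqrt(Ne)
Step 1: sqrt(Ne) = sqrt(16) = 4
Step 2: TM = 12.1 / 4 = 3.03

3.03 TM


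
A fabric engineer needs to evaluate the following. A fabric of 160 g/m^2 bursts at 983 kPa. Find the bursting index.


Formula: Bursting Index = Bursting Strength / Fabric GSM
BI = 983 kPa / 160 g/m^2
BI = 6.144 kPa/(g/m^2)

6.144 kPa/(g/m^2)


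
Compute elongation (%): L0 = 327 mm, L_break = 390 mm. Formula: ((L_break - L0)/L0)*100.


Formula: Elongation (%) = ((L_break - L0) / L0) * 100
Step 1: Extension = 390 - 327 = 63 mm
Step 2: Elongation = (63 / 327) * 100
Step 3: Elongation = 0.192661 * 100 = 19.2661% ≈ 19.3%

19.3%


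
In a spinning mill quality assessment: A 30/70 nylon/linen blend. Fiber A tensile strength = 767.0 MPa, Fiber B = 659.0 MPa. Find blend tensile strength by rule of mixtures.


Formula: Blend property = (fraction_A * property_A) + (fraction_B * property_B)
Step 1: Contribution A = 30/100 * 767.0 MPa = 230.1 MPa
Step 2: Contribution B = 70/100 * 659.0 MPa = 461.3 MPa
Step 3: Blend tensile strength = 230.1 + 461.3 = 691.4 MPa

691.4 MPa


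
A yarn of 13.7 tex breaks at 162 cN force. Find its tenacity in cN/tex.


Formula: Tenacity = Breaking force / Linear density
Tenacity = 162 cN / 13.7 tex
Tenacity = 11.82 cN/tex

11.82 cN/tex


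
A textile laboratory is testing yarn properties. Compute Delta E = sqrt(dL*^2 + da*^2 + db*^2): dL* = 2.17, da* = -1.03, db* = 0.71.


Formula: Delta E = sqrt(dL*^2 + da*^2 + db*^2)
Step 1: dL*^2 = 2.17^2 = 4.7089
Step 2: da*^2 = (-1.03)^2 = 1.0609
Step 3: db*^2 = 0.71^2 = 0.5041
Step 4: Sum = 4.7089 + 1.0609 + 0.5041 = 6.2739
Step 5: Delta E = sqrt(6.2739) = 2.5

2.5 Delta E


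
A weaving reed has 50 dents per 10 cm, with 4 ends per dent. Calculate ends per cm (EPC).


Formula: EPC = (dents per 10 cm * ends per dent) / 10
Step 1: Total ends per 10 cm = 50 * 4 = 200
Step 2: EPC = 200 / 10 = 20.0 ends/cm

20.0 ends/cm


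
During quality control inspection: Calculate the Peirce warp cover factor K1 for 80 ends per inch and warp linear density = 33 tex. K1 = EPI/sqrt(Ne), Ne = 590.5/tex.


Formula: K1 = EPI / sqrt(Ne), with Ne = 590.5 / tex_warp
Step 1: Ne = 590.5 / 33 = 17.894
Step 2: sqrt(Ne) = sqrt(17.894) = 4.2301
Step 3: K1 = 80 / 4.2301 = 18.9

18.9


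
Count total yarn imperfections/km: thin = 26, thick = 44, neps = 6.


Formula: Total = thin places + thick places + neps
Total = 26 + 44 + 6
Total = 76 imperfections/km

76 imperfections/km


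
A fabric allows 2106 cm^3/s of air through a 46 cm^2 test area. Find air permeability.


Formula: Air Permeability = Airflow / Test Area
AP = 2106 cm^3/s / 46 cm^2
AP = 45.8 cm^3/s/cm^2

45.8 cm^3/s/cm^2


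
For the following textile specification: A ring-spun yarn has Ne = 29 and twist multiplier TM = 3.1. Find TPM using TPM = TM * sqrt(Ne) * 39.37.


Formula: TPM = TM * sqrt(Ne) * 39.37
Step 1: sqrt(Ne) = sqrt(29) = 5.3852
Step 2: TM * sqrt(Ne) = 3.1 * 5.3852 = 16.6941
Step 3: TPM = 16.6941 * 39.37 = 657 twists/m

657 twists/m


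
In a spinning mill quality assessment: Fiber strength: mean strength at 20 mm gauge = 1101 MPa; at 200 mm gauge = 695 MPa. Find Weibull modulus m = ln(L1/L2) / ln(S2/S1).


Formula: m = ln(L1/L2) / ln(S2/S1)
Step 1: ln(L1/L2) = ln(20/200) = -2.30259
Step 2: S2/S1 = 695/1101 = 0.63124
Step 3: ln(S2/S1) = ln(0.63124) = -0.46007
Step 4: m = -2.30259 / -0.46007 = 5.00

5.00 (Weibull m)


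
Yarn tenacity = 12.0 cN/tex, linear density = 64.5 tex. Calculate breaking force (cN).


Formula: Breaking force = Tenacity * Linear density
F = 12.0 cN/tex * 64.5 tex
F = 774.00 cN

774.00 cN


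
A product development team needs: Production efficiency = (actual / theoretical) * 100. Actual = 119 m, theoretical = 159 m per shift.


Formula: Efficiency% = (Actual output / Theoretical output) * 100
Efficiency% = (119 / 159) * 100
Efficiency% = 0.748428 * 100 = 74.8428% ≈ 74.8%

74.8%


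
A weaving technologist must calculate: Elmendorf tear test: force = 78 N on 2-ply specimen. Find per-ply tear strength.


Formula: Per-ply strength = Total force / Number of plies
Per-ply = 78 N / 2
Per-ply = 39 N

39 N


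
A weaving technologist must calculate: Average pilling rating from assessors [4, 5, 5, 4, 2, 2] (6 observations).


Formula: Mean = sum / count
Sum = 4 + 5 + 5 + 4 + 2 + 2 = 22
Mean = 22 / 6 = 3.7

3.7


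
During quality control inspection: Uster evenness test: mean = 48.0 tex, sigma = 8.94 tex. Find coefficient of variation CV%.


Formula: CV% = (standard deviation / mean) * 100
Step 1: Ratio = 8.94 / 48.0 = 0.18625
Step 2: CV% = 0.18625 * 100 = 18.625% ≈ 18.6%

18.6%


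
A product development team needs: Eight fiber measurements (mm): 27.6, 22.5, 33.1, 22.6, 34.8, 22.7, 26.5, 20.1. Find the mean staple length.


Formula: Mean = sum of lengths / count
Sum = 27.6 + 22.5 + 33.1 + 22.6 + 34.8 + 22.7 + 26.5 + 20.1
Sum = 209.9 mm
Mean = 209.9 / 8 = 26.24 mm

26.24 mm


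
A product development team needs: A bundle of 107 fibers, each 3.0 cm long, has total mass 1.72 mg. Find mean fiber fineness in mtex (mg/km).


Formula: fineness (mtex) = mass (mg) / total length (km) = (mass_mg / total_length_m) * 1000
Step 1: Convert fiber length: 3.0 cm = 0.03 m
Step 2: Total fiber length = 107 * 0.03 = 3.21 m
Step 3: Linear density = 1.72 mg / 3.21 m = 0.5358 mg/m
Step 4: fineness = 0.5358 * 1000 = 535.8 mtex

535.8 mtex


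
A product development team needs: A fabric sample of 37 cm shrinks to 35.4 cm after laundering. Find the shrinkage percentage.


Formula: Shrinkage% = ((L_before - L_after) / L_before) * 100
Step 1: Shrinkage = 37 - 35.4 = 1.6 cm
Step 2: Shrinkage% = (1.6 / 37) * 100
Step 3: Shrinkage% = 0.043243 * 100 = 4.3243% ≈ 4.3%

4.3%


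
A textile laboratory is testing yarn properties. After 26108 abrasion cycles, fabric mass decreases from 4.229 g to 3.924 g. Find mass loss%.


Formula: Mass loss% = ((m_before - m_after) / m_before) * 100
Step 1: Mass loss = 4.229 - 3.924 = 0.305 g
Step 2: Ratio = 0.305 / 4.229 = 0.0721211
Step 3: Mass loss% = 0.0721211 * 100 = 7.21211% ≈ 7.21%

7.21%


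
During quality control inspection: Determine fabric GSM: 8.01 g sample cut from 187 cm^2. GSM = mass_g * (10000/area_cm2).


Formula: GSM = mass_g / area_m2
Step 1: Convert area: 187 cm^2 = 187 / 10000 = 0.0187 m^2
Step 2: GSM = 8.01 g / 0.0187 m^2 = 428.3 g/m^2

428.3 g/m^2


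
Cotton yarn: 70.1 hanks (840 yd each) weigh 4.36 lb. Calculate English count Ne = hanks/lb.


Formula: Ne = hanks / mass_lb
Substituting: Ne = 70.1 / 4.36
Ne = 16.1

16.1 Ne


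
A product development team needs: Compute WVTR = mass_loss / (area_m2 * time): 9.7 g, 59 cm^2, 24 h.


Formula: WVTR = mass_loss / (area * time)
Step 1: Convert area: 59 cm^2 = 0.0059 m^2
Step 2: WVTR = 9.7 g / (0.0059 m^2 * 24 h)
Step 3: WVTR = 9.7 / 0.1416 = 68.5 g/m^2/h

68.5 g/m^2/h


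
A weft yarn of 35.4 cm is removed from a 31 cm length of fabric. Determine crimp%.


Formula: Crimp% = ((L_yarn - L_fabric) / L_fabric) * 100
Step 1: Extension = 35.4 - 31 = 4.4 cm
Step 2: Crimp% = (4.4 / 31) * 100
Step 3: Crimp% = 0.141935 * 100 = 14.1935% ≈ 14.2%

14.2%


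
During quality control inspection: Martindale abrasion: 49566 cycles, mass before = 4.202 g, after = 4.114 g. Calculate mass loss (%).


Formula: Mass loss% = ((m_before - m_after) / m_before) * 100
Step 1: Mass loss = 4.202 - 4.114 = 0.088 g
Step 2: Ratio = 0.088 / 4.202 = 0.0209424
Step 3: Mass loss% = 0.0209424 * 100 = 2.09424% ≈ 2.09%

2.09%


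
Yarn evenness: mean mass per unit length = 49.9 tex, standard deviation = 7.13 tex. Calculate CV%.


Formula: CV% = (standard deviation / mean) * 100
Step 1: Ratio = 7.13 / 49.9 = 0.142886
Step 2: CV% = 0.142886 * 100 = 14.2886% ≈ 14.3%

14.3%


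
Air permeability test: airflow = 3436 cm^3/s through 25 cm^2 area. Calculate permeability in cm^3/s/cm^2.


Formula: Air Permeability = Airflow / Test Area
AP = 3436 cm^3/s / 25 cm^2
AP = 137.4 cm^3/s/cm^2

137.4 cm^3/s/cm^2


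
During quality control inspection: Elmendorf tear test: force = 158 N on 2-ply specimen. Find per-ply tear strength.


Formula: Per-ply strength = Total force / Number of plies
Per-ply = 158 N / 2
Per-ply = 79 N

79 N


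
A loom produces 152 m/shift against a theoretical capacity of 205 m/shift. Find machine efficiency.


Formula: Efficiency% = (Actual output / Theoretical output) * 100
Efficiency% = (152 / 205) * 100
Efficiency% = 0.741463 * 100 = 74.1463% ≈ 74.1%

74.1%


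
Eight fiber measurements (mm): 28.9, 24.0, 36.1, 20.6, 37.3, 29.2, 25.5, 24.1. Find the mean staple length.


Formula: Mean = sum of lengths / count
Sum = 28.9 + 24.0 + 36.1 + 20.6 + 37.3 + 29.2 + 25.5 + 24.1
Sum = 225.7 mm
Mean = 225.7 / 8 = 28.21 mm

28.21 mm


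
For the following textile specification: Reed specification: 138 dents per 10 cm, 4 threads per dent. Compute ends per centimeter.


Formula: EPC = (dents per 10 cm * ends per dent) / 10
Step 1: Total ends per 10 cm = 138 * 4 = 552
Step 2: EPC = 552 / 10 = 55.2 ends/cm

55.2 ends/cm


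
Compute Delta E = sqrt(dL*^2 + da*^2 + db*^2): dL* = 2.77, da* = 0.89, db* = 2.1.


Formula: Delta E = sqrt(dL*^2 + da*^2 + db*^2)
Step 1: dL*^2 = 2.77^2 = 7.6729
Step 2: da*^2 = 0.89^2 = 0.7921
Step 3: db*^2 = 2.1^2 = 4.41
Step 4: Sum = 7.6729 + 0.7921 + 4.41 = 12.875
Step 5: Delta E = sqrt(12.875) = 3.59

3.59 Delta E


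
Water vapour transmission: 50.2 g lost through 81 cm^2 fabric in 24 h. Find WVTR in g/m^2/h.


Formula: WVTR = mass_loss / (area * time)
Step 1: Convert area: 81 cm^2 = 0.0081 m^2
Step 2: WVTR = 50.2 g / (0.0081 m^2 * 24 h)
Step 3: WVTR = 50.2 / 0.1944 = 258.2 g/m^2/h

258.2 g/m^2/h


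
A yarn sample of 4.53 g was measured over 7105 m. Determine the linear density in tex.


Formula: Tex = (mass_g / length_m) * 1000
Substituting: Tex = (4.53 / 7105) * 1000
Intermediate: 4.53 / 7105 = 0.00063758 g/m
Tex = 0.00063758 * 1000 = 0.64 tex

0.64 tex


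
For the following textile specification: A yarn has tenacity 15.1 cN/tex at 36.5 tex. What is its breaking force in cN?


Formula: Breaking force = Tenacity * Linear density
F = 15.1 cN/tex * 36.5 tex
F = 551.15 cN

551.15 cN


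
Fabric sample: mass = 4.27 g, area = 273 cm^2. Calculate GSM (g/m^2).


Formula: GSM = mass_g / area_m2
Step 1: Convert area: 273 cm^2 = 273 / 10000 = 0.0273 m^2
Step 2: GSM = 4.27 g / 0.0273 m^2 = 156.4 g/m^2

156.4 g/m^2


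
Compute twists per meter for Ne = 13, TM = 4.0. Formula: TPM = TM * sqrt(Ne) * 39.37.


Formula: TPM = TM * sqrt(Ne) * 39.37
Step 1: sqrt(Ne) = sqrt(13) = 3.6056
Step 2: TM * sqrt(Ne) = 4.0 * 3.6056 = 14.4224
Step 3: TPM = 14.4224 * 39.37 = 568 twists/m

568 twists/m


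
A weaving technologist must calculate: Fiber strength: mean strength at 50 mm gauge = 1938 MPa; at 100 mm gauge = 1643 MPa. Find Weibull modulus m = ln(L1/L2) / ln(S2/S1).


Formula: m = ln(L1/L2) / ln(S2/S1)
Step 1: ln(L1/L2) = ln(50/100) = -0.69315
Step 2: S2/S1 = 1643/1938 = 0.84778
Step 3: ln(S2/S1) = ln(0.84778) = -0.16513
Step 4: m = -0.69315 / -0.16513 = 4.20

4.20 (Weibull m)


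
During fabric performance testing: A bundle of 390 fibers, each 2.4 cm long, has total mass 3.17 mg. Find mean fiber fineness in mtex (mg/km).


Formula: fineness (mtex) = mass (mg) / total length (km) = (mass_mg / total_length_m) * 1000
Step 1: Convert fiber length: 2.4 cm = 0.024 m
Step 2: Total fiber length = 390 * 0.024 = 9.36 m
Step 3: Linear density = 3.17 mg / 9.36 m = 0.3387 mg/m
Step 4: fineness = 0.3387 * 1000 = 338.7 mtex

338.7 mtex


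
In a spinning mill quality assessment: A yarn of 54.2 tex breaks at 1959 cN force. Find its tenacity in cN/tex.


Formula: Tenacity = Breaking force / Linear density
Tenacity = 1959 cN / 54.2 tex
Tenacity = 36.14 cN/tex

36.14 cN/tex


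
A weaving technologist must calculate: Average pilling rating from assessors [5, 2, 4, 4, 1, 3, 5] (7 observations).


Formula: Mean = sum / count
Sum = 5 + 2 + 4 + 4 + 1 + 3 + 5 = 24
Mean = 24 / 7 = 3.4

3.4


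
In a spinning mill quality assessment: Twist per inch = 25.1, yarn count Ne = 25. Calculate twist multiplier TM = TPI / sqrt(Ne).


Formula: TM = TPI / sqrt(Ne)
Step 1: sqrt(Ne) = sqrt(25) = 5
Step 2: TM = 25.1 / 5 = 5.02

5.02 TM


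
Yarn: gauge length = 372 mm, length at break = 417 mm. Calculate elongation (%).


Formula: Elongation (%) = ((L_break - L0) / L0) * 100
Step 1: Extension = 417 - 372 = 45 mm
Step 2: Elongation = (45 / 372) * 100
Step 3: Elongation = 0.120968 * 100 = 12.0968% ≈ 12.1%

12.1%


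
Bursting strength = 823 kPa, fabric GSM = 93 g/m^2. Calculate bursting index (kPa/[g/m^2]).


Formula: Bursting Index = Bursting Strength / Fabric GSM
BI = 823 kPa / 93 g/m^2
BI = 8.849 kPa/(g/m^2)

8.849 kPa/(g/m^2)


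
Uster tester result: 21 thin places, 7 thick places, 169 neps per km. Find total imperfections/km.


Formula: Total = thin places + thick places + neps
Total = 21 + 7 + 169
Total = 197 imperfections/km

197 imperfections/km


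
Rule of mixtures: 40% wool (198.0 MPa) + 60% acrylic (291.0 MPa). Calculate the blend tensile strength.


Formula: Blend property = (fraction_A * property_A) + (fraction_B * property_B)
Step 1: Contribution A = 40/100 * 198.0 MPa = 79.2 MPa
Step 2: Contribution B = 60/100 * 291.0 MPa = 174.6 MPa
Step 3: Blend tensile strength = 79.2 + 174.6 = 253.8 MPa

253.8 MPa


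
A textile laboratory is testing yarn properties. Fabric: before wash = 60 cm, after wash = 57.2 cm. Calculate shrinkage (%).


Formula: Shrinkage% = ((L_before - L_after) / L_before) * 100
Step 1: Shrinkage = 60 - 57.2 = 2.8 cm
Step 2: Shrinkage% = (2.8 / 60) * 100
Step 3: Shrinkage% = 0.046667 * 100 = 4.6667% ≈ 4.7%

4.7%


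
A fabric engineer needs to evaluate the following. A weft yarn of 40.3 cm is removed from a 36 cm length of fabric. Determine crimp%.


Formula: Crimp% = ((L_yarn - L_fabric) / L_fabric) * 100
Step 1: Extension = 40.3 - 36 = 4.3 cm
Step 2: Crimp% = (4.3 / 36) * 100
Step 3: Crimp% = 0.119444 * 100 = 11.9444% ≈ 11.9%

11.9%


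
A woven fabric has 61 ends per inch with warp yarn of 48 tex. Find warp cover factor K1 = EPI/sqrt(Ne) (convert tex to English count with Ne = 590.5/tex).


Formula: K1 = EPI / sqrt(Ne), with Ne = 590.5 / tex_warp
Step 1: Ne = 590.5 / 48 = 12.302
Step 2: sqrt(Ne) = sqrt(12.302) = 3.5074
Step 3: K1 = 61 / 3.5074 = 17.4

17.4


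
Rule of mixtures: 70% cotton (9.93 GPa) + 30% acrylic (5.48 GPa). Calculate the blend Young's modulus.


Formula: Blend property = (fraction_A * property_A) + (fraction_B * property_B)
Step 1: Contribution A = 70/100 * 9.93 GPa = 6.951 GPa
Step 2: Contribution B = 30/100 * 5.48 GPa = 1.644 GPa
Step 3: Blend Young's modulus = 6.951 + 1.644 = 8.595 GPa

8.595 GPa


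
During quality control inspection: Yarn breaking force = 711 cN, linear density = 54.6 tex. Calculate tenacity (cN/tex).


Formula: Tenacity = Breaking force / Linear density
Tenacity = 711 cN / 54.6 tex
Tenacity = 13.02 cN/tex

13.02 cN/tex


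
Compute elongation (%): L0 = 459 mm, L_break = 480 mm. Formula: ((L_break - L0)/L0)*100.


Formula: Elongation (%) = ((L_break - L0) / L0) * 100
Step 1: Extension = 480 - 459 = 21 mm
Step 2: Elongation = (21 / 459) * 100
Step 3: Elongation = 0.045752 * 100 = 4.5752% ≈ 4.6%

4.6%


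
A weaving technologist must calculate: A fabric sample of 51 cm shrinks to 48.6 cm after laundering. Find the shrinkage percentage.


Formula: Shrinkage% = ((L_before - L_after) / L_before) * 100
Step 1: Shrinkage = 51 - 48.6 = 2.4 cm
Step 2: Shrinkage% = (2.4 / 51) * 100
Step 3: Shrinkage% = 0.047059 * 100 = 4.7059% ≈ 4.7%

4.7%


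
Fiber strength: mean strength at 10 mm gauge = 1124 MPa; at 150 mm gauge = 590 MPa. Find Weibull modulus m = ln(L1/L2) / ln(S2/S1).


Formula: m = ln(L1/L2) / ln(S2/S1)
Step 1: ln(L1/L2) = ln(10/150) = -2.70805
Step 2: S2/S1 = 590/1124 = 0.52491
Step 3: ln(S2/S1) = ln(0.52491) = -0.64453
Step 4: m = -2.70805 / -0.64453 = 4.20

4.20 (Weibull m)


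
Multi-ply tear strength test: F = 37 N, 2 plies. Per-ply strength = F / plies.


Formula: Per-ply strength = Total force / Number of plies
Per-ply = 37 N / 2
Per-ply = 18.5 N

18.5 N


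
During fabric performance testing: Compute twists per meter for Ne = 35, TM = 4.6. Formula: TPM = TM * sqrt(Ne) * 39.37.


Formula: TPM = TM * sqrt(Ne) * 39.37
Step 1: sqrt(Ne) = sqrt(35) = 5.9161
Step 2: TM * sqrt(Ne) = 4.6 * 5.9161 = 27.2141
Step 3: TPM = 27.2141 * 39.37 = 1071 twists/m

1071 twists/m


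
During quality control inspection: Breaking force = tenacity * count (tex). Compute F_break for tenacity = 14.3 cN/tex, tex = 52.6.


Formula: Breaking force = Tenacity * Linear density
F = 14.3 cN/tex * 52.6 tex
F = 752.18 cN

752.18 cN


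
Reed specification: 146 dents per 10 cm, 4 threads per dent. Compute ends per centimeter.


Formula: EPC = (dents per 10 cm * ends per dent) / 10
Step 1: Total ends per 10 cm = 146 * 4 = 584
Step 2: EPC = 584 / 10 = 58.4 ends/cm

58.4 ends/cm


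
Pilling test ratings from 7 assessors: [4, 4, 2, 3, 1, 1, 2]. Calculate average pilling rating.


Formula: Mean = sum / count
Sum = 4 + 4 + 2 + 3 + 1 + 1 + 2 = 17
Mean = 17 / 7 = 2.4

2.4


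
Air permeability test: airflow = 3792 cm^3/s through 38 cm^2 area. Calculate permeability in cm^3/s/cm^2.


Formula: Air Permeability = Airflow / Test Area
AP = 3792 cm^3/s / 38 cm^2
AP = 99.8 cm^3/s/cm^2

99.8 cm^3/s/cm^2


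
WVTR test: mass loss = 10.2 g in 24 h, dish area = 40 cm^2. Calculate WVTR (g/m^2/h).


Formula: WVTR = mass_loss / (area * time)
Step 1: Convert area: 40 cm^2 = 0.004 m^2
Step 2: WVTR = 10.2 g / (0.004 m^2 * 24 h)
Step 3: WVTR = 10.2 / 0.096 = 106.3 g/m^2/h

106.3 g/m^2/h


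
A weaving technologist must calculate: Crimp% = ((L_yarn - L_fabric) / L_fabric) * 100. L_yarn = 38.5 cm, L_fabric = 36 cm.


Formula: Crimp% = ((L_yarn - L_fabric) / L_fabric) * 100
Step 1: Extension = 38.5 - 36 = 2.5 cm
Step 2: Crimp% = (2.5 / 36) * 100
Step 3: Crimp% = 0.069444 * 100 = 6.9444% ≈ 6.9%

6.9%


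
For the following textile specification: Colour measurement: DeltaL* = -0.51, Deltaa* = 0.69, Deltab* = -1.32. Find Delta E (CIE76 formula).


Formula: Delta E = sqrt(dL*^2 + da*^2 + db*^2)
Step 1: dL*^2 = (-0.51)^2 = 0.2601
Step 2: da*^2 = 0.69^2 = 0.4761
Step 3: db*^2 = (-1.32)^2 = 1.7424
Step 4: Sum = 0.2601 + 0.4761 + 1.7424 = 2.4786
Step 5: Delta E = sqrt(2.4786) = 1.57

1.57 Delta E


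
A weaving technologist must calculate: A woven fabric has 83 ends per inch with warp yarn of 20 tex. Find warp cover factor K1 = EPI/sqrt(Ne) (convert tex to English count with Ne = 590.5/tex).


Formula: K1 = EPI / sqrt(Ne), with Ne = 590.5 / tex_warp
Step 1: Ne = 590.5 / 20 = 29.525
Step 2: sqrt(Ne) = sqrt(29.525) = 5.4337
Step 3: K1 = 83 / 5.4337 = 15.3

15.3


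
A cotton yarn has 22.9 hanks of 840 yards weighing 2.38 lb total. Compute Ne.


Formula: Ne = hanks / mass_lb
Substituting: Ne = 22.9 / 2.38
Ne = 9.6

9.6 Ne


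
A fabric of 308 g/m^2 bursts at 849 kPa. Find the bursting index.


Formula: Bursting Index = Bursting Strength / Fabric GSM
BI = 849 kPa / 308 g/m^2
BI = 2.756 kPa/(g/m^2)

2.756 kPa/(g/m^2)


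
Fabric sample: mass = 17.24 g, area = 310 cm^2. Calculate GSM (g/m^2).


Formula: GSM = mass_g / area_m2
Step 1: Convert area: 310 cm^2 = 310 / 10000 = 0.031 m^2
Step 2: GSM = 17.24 g / 0.031 m^2 = 556.1 g/m^2

556.1 g/m^2


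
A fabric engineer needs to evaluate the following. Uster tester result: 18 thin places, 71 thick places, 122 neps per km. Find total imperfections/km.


Formula: Total = thin places + thick places + neps
Total = 18 + 71 + 122
Total = 211 imperfections/km

211 imperfections/km


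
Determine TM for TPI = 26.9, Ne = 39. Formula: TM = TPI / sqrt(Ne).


Formula: TM = TPI / sqrt(Ne)
Step 1: sqrt(Ne) = sqrt(39) = 6.245
Step 2: TM = 26.9 / 6.245 = 4.31

4.31 TM


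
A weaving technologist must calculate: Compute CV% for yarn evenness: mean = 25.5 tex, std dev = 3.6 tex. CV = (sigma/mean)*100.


Formula: CV% = (standard deviation / mean) * 100
Step 1: Ratio = 3.6 / 25.5 = 0.141176
Step 2: CV% = 0.141176 * 100 = 14.1176% ≈ 14.1%

14.1%


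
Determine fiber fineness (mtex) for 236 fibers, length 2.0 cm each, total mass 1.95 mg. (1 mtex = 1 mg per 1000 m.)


Formula: fineness (mtex) = mass (mg) / total length (km) = (mass_mg / total_length_m) * 1000
Step 1: Convert fiber length: 2.0 cm = 0.02 m
Step 2: Total fiber length = 236 * 0.02 = 4.72 m
Step 3: Linear density = 1.95 mg / 4.72 m = 0.4131 mg/m
Step 4: fineness = 0.4131 * 1000 = 413.1 mtex

413.1 mtex


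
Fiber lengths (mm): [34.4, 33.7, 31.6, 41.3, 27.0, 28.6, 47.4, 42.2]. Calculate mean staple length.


Formula: Mean = sum of lengths / count
Sum = 34.4 + 33.7 + 31.6 + 41.3 + 27.0 + 28.6 + 47.4 + 42.2
Sum = 286.2 mm
Mean = 286.2 / 8 = 35.78 mm

35.78 mm


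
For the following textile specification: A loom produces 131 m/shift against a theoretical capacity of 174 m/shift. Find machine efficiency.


Formula: Efficiency% = (Actual output / Theoretical output) * 100
Efficiency% = (131 / 174) * 100
Efficiency% = 0.752874 * 100 = 75.2874% ≈ 75.3%

75.3%


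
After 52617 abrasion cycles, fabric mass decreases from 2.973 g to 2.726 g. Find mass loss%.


Formula: Mass loss% = ((m_before - m_after) / m_before) * 100
Step 1: Mass loss = 2.973 - 2.726 = 0.247 g
Step 2: Ratio = 0.247 / 2.973 = 0.0830811
Step 3: Mass loss% = 0.0830811 * 100 = 8.30811% ≈ 8.31%

8.31%


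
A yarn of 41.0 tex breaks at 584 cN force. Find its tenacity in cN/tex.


Formula: Tenacity = Breaking force / Linear density
Tenacity = 584 cN / 41.0 tex
Tenacity = 14.24 cN/tex

14.24 cN/tex


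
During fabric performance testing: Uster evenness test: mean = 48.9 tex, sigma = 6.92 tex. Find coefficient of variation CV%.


Formula: CV% = (standard deviation / mean) * 100
Step 1: Ratio = 6.92 / 48.9 = 0.141513
Step 2: CV% = 0.141513 * 100 = 14.1513% ≈ 14.2%

14.2%


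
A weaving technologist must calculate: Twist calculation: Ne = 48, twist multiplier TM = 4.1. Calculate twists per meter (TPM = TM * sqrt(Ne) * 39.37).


Formula: TPM = TM * sqrt(Ne) * 39.37
Step 1: sqrt(Ne) = sqrt(48) = 6.9282
Step 2: TM * sqrt(Ne) = 4.1 * 6.9282 = 28.4056
Step 3: TPM = 28.4056 * 39.37 = 1118 twists/m

1118 twists/m


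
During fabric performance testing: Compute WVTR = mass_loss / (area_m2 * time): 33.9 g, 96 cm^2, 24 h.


Formula: WVTR = mass_loss / (area * time)
Step 1: Convert area: 96 cm^2 = 0.0096 m^2
Step 2: WVTR = 33.9 g / (0.0096 m^2 * 24 h)
Step 3: WVTR = 33.9 / 0.2304 = 147.1 g/m^2/h

147.1 g/m^2/h


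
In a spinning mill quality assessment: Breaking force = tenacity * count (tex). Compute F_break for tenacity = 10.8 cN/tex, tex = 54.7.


Formula: Breaking force = Tenacity * Linear density
F = 10.8 cN/tex * 54.7 tex
F = 590.76 cN

590.76 cN


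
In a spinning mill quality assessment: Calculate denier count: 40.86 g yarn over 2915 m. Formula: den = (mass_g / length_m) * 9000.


Formula: den = (mass_g / length_m) * 9000
Substituting: den = (40.86 / 2915) * 9000
Intermediate: 40.86 / 2915 = 0.01401715 g/m
den = 0.01401715 * 9000 = 126.2 denier

126.2 denier


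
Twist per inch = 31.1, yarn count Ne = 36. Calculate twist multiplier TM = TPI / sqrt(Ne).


Formula: TM = TPI / sqrt(Ne)
Step 1: sqrt(Ne) = sqrt(36) = 6
Step 2: TM = 31.1 / 6 = 5.18

5.18 TM


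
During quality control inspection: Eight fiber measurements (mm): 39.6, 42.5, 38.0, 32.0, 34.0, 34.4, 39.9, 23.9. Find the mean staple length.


Formula: Mean = sum of lengths / count
Sum = 39.6 + 42.5 + 38.0 + 32.0 + 34.0 + 34.4 + 39.9 + 23.9
Sum = 284.3 mm
Mean = 284.3 / 8 = 35.54 mm

35.54 mm


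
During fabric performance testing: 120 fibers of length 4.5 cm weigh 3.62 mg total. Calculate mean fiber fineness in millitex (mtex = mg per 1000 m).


Formula: fineness (mtex) = mass (mg) / total length (km) = (mass_mg / total_length_m) * 1000
Step 1: Convert fiber length: 4.5 cm = 0.045 m
Step 2: Total fiber length = 120 * 0.045 = 5.4 m
Step 3: Linear density = 3.62 mg / 5.4 m = 0.6704 mg/m
Step 4: fineness = 0.6704 * 1000 = 670.4 mtex

670.4 mtex


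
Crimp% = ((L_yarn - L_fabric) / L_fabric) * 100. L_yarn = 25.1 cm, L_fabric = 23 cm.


Formula: Crimp% = ((L_yarn - L_fabric) / L_fabric) * 100
Step 1: Extension = 25.1 - 23 = 2.1 cm
Step 2: Crimp% = (2.1 / 23) * 100
Step 3: Crimp% = 0.091304 * 100 = 9.1304% ≈ 9.1%

9.1%


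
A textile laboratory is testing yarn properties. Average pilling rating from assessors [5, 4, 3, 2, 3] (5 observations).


Formula: Mean = sum / count
Sum = 5 + 4 + 3 + 2 + 3 = 17
Mean = 17 / 5 = 3.4

3.4


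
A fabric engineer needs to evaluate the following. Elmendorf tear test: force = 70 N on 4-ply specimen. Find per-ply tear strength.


Formula: Per-ply strength = Total force / Number of plies
Per-ply = 70 N / 4
Per-ply = 17.5 N

17.5 N


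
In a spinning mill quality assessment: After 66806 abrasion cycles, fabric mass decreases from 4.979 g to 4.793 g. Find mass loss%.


Formula: Mass loss% = ((m_before - m_after) / m_before) * 100
Step 1: Mass loss = 4.979 - 4.793 = 0.186 g
Step 2: Ratio = 0.186 / 4.979 = 0.0373569
Step 3: Mass loss% = 0.0373569 * 100 = 3.73569% ≈ 3.74%

3.74%


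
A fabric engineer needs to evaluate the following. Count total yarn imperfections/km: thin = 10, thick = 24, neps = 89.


Formula: Total = thin places + thick places + neps
Total = 10 + 24 + 89
Total = 123 imperfections/km

123 imperfections/km


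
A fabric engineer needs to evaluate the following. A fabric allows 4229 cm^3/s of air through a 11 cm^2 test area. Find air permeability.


Formula: Air Permeability = Airflow / Test Area
AP = 4229 cm^3/s / 11 cm^2
AP = 384.5 cm^3/s/cm^2

384.5 cm^3/s/cm^2


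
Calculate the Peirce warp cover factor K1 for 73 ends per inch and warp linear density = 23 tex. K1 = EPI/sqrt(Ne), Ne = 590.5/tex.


Formula: K1 = EPI / sqrt(Ne), with Ne = 590.5 / tex_warp
Step 1: Ne = 590.5 / 23 = 25.674
Step 2: sqrt(Ne) = sqrt(25.674) = 5.067
Step 3: K1 = 73 / 5.067 = 14.4

14.4


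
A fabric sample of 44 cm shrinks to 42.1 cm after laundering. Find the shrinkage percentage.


Formula: Shrinkage% = ((L_before - L_after) / L_before) * 100
Step 1: Shrinkage = 44 - 42.1 = 1.9 cm
Step 2: Shrinkage% = (1.9 / 44) * 100
Step 3: Shrinkage% = 0.043182 * 100 = 4.3182% ≈ 4.3%

4.3%


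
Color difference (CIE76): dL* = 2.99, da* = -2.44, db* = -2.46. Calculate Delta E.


Formula: Delta E = sqrt(dL*^2 + da*^2 + db*^2)
Step 1: dL*^2 = 2.99^2 = 8.9401
Step 2: da*^2 = (-2.44)^2 = 5.9536
Step 3: db*^2 = (-2.46)^2 = 6.0516
Step 4: Sum = 8.9401 + 5.9536 + 6.0516 = 20.9453
Step 5: Delta E = sqrt(20.9453) = 4.58

4.58 Delta E


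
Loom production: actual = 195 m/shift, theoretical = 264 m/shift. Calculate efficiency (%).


Formula: Efficiency% = (Actual output / Theoretical output) * 100
Efficiency% = (195 / 264) * 100
Efficiency% = 0.738636 * 100 = 73.8636% ≈ 73.9%

73.9%


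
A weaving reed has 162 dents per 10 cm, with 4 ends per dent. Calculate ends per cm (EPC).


Formula: EPC = (dents per 10 cm * ends per dent) / 10
Step 1: Total ends per 10 cm = 162 * 4 = 648
Step 2: EPC = 648 / 10 = 64.8 ends/cm

64.8 ends/cm


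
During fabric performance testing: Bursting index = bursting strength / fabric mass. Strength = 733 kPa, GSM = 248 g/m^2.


Formula: Bursting Index = Bursting Strength / Fabric GSM
BI = 733 kPa / 248 g/m^2
BI = 2.956 kPa/(g/m^2)

2.956 kPa/(g/m^2)


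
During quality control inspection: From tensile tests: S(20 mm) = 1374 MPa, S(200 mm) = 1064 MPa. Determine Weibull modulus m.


Formula: m = ln(L1/L2) / ln(S2/S1)
Step 1: ln(L1/L2) = ln(20/200) = -2.30259
Step 2: S2/S1 = 1064/1374 = 0.77438
Step 3: ln(S2/S1) = ln(0.77438) = -0.25569
Step 4: m = -2.30259 / -0.25569 = 9.01

9.01 (Weibull m)


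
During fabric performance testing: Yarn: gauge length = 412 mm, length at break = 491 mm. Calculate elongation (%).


Formula: Elongation (%) = ((L_break - L0) / L0) * 100
Step 1: Extension = 491 - 412 = 79 mm
Step 2: Elongation = (79 / 412) * 100
Step 3: Elongation = 0.191748 * 100 = 19.1748% ≈ 19.2%

19.2%


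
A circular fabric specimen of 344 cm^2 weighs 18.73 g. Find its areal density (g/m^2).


Formula: GSM = mass_g / area_m2
Step 1: Convert area: 344 cm^2 = 344 / 10000 = 0.0344 m^2
Step 2: GSM = 18.73 g / 0.0344 m^2 = 544.5 g/m^2

544.5 g/m^2


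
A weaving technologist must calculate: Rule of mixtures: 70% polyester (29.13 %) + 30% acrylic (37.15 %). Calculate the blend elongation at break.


Formula: Blend property = (fraction_A * property_A) + (fraction_B * property_B)
Step 1: Contribution A = 70/100 * 29.13 % = 20.391 %
Step 2: Contribution B = 30/100 * 37.15 % = 11.145 %
Step 3: Blend elongation at break = 20.391 + 11.145 = 31.536 %

31.536 %
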